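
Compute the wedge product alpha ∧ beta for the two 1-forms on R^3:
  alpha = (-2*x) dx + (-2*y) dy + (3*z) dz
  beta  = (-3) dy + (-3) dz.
alpha ∧ beta = (6*x) dx ∧ dy + (6*x) dx ∧ dz + (6*y + 9*z) dy ∧ dz

Distribute the wedge, using dx_i ∧ dx_j = -dx_j ∧ dx_i and dx_i ∧ dx_i = 0. For each pair (i, j) with i < j, the coefficient of dx_i ∧ dx_j in alpha ∧ beta is (alpha_i * beta_j - alpha_j * beta_i). Collecting: alpha ∧ beta = (6*x) dx ∧ dy + (6*x) dx ∧ dz + (6*y + 9*z) dy ∧ dz.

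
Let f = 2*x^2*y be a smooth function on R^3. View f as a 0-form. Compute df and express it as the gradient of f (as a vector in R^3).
df = (4*x*y) dx + (2*x^2) dy + (0) dz; grad f = (4*x*y, 2*x^2, 0)

For a 0-form f, d f = (∂f/∂x) dx + (∂f/∂y) dy + (∂f/∂z) dz. The components of the vector representation are exactly the entries of grad f in Cartesian coordinates:
  ∂f/∂x = 4*x*y
  ∂f/∂y = 2*x^2
  ∂f/∂z = 0.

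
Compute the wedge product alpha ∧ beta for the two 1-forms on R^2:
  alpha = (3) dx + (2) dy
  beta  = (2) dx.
alpha ∧ beta = (-4) dx ∧ dy

Distribute the wedge, using dx_i ∧ dx_j = -dx_j ∧ dx_i and dx_i ∧ dx_i = 0. For each pair (i, j) with i < j, the coefficient of dx_i ∧ dx_j in alpha ∧ beta is (alpha_i * beta_j - alpha_j * beta_i). Collecting: alpha ∧ beta = (-4) dx ∧ dy.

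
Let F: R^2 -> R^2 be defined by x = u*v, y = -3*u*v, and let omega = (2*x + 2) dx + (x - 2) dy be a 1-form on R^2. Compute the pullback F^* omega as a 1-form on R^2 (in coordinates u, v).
F^* omega = (v*(-u*v + 8)) du + (u*(-u*v + 8)) dv

Using F^*(f dg) = (f ∘ F) d(g ∘ F), substitute each coordinate x_i by F_i(u, v) in f_i, and replace dx_i by d F_i = (∂F_i/∂u) du + (∂F_i/∂v) dv.
  For the x component: f_1(F) = 2*u*v + 2; d F_1 = (v) du + (u) dv
  For the y component: f_2(F) = u*v - 2; d F_2 = (-3*v) du + (-3*u) dv
Combining and collecting du, dv coefficients:
  coeff of du: v*(-u*v + 8)
  coeff of dv: u*(-u*v + 8)
F^* omega = (v*(-u*v + 8)) du + (u*(-u*v + 8)) dv.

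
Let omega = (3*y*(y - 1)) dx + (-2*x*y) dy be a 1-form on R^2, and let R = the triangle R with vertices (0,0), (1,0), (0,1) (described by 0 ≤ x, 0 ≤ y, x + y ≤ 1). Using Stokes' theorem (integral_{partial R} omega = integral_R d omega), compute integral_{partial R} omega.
integral_(partial R) omega = 1/6

Stokes: integral_partial_R omega = integral_R d omega with d omega = (∂Q/∂x - ∂P/∂y) dx ∧ dy.
  ∂Q/∂x = -2*y
  ∂P/∂y = 6*y - 3
  integrand = ∂Q/∂x - ∂P/∂y = 3 - 8*y.
Integrating over R: integral_0^1 integral_0^{1-x} (3 - 8*y) dy dx = 1/6.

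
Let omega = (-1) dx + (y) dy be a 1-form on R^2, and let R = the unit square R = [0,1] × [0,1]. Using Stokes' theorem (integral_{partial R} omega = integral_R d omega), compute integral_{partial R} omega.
integral_(partial R) omega = 0

Stokes: integral_partial_R omega = integral_R d omega with d omega = (∂Q/∂x - ∂P/∂y) dx ∧ dy.
  ∂Q/∂x = 0
  ∂P/∂y = 0
  integrand = ∂Q/∂x - ∂P/∂y = 0.
Integrating over R: integral_0^1 integral_0^1 (0) dx dy = 0.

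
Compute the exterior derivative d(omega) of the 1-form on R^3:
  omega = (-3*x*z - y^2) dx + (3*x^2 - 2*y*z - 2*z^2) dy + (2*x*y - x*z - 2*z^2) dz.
d(omega) = (6*x + 2*y) dx ∧ dy + (3*x + 2*y - z) dx ∧ dz + (2*x + 2*y + 4*z) dy ∧ dz

For a 1-form omega = sum_i f_i dx_i, the exterior derivative is
  d(omega) = sum_{i < j} (∂f_j/∂x_i - ∂f_i/∂x_j) dx_i ∧ dx_j.
  coefficient of dx ∧ dy: ∂f_2/∂x - ∂f_1/∂y = ∂(3*x^2 - 2*y*z - 2*z^2)/∂x - ∂(-3*x*z - y^2)/∂y = 6*x + 2*y
  coefficient of dx ∧ dz: ∂f_3/∂x - ∂f_1/∂z = ∂(2*x*y - x*z - 2*z^2)/∂x - ∂(-3*x*z - y^2)/∂z = 3*x + 2*y - z
  coefficient of dy ∧ dz: ∂f_3/∂y - ∂f_2/∂z = ∂(2*x*y - x*z - 2*z^2)/∂y - ∂(3*x^2 - 2*y*z - 2*z^2)/∂z = 2*x + 2*y + 4*z
Assembling: d(omega) = (6*x + 2*y) dx ∧ dy + (3*x + 2*y - z) dx ∧ dz + (2*x + 2*y + 4*z) dy ∧ dz.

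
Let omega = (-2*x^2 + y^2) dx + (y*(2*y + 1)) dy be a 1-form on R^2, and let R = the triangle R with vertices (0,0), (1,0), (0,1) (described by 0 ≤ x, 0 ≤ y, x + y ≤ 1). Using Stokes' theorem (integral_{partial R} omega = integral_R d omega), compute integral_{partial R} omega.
integral_(partial R) omega = -1/3

Stokes: integral_partial_R omega = integral_R d omega with d omega = (∂Q/∂x - ∂P/∂y) dx ∧ dy.
  ∂Q/∂x = 0
  ∂P/∂y = 2*y
  integrand = ∂Q/∂x - ∂P/∂y = -2*y.
Integrating over R: integral_0^1 integral_0^{1-x} (-2*y) dy dx = -1/3.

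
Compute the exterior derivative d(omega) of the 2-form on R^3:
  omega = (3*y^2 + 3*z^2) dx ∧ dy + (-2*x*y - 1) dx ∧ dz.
d(omega) = (2*x + 6*z) dx ∧ dy ∧ dz

For a 2-form omega = sum_{i<j} g_{ij} dx_i ∧ dx_j, the exterior derivative is
  d(omega) = sum_{i<j} d(g_{ij}) ∧ dx_i ∧ dx_j = sum_{i<j, k} (∂g_{ij}/∂x_k) dx_k ∧ dx_i ∧ dx_j.
Expand each term, using dx_k ∧ dx_i ∧ dx_j = sgn(permutation) dx_{(a)} ∧ dx_{(b)} ∧ dx_{(c)} with (a < b < c) sorted:
  d(3*y^2 + 3*z^2) includes (∂/∂z)(3*y^2 + 3*z^2) dz = (6*z) dz, which multiplied by dx ∧ dy gives (6*z) dx ∧ dy ∧ dz
  d(-2*x*y - 1) includes (∂/∂y)(-2*x*y - 1) dy = (-2*x) dy, which multiplied by dx ∧ dz gives (2*x) dx ∧ dy ∧ dz
Collecting like 3-forms: d(omega) = (2*x + 6*z) dx ∧ dy ∧ dz.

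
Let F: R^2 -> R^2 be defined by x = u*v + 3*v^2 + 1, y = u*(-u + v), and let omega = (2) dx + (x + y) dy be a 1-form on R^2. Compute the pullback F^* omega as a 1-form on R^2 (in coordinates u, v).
F^* omega = (2*u^3 - 5*u^2*v - 4*u*v^2 - 2*u + 3*v^3 + 3*v) du + (-u^3 + 2*u^2*v + 3*u*v^2 + 3*u + 12*v) dv

Using F^*(f dg) = (f ∘ F) d(g ∘ F), substitute each coordinate x_i by F_i(u, v) in f_i, and replace dx_i by d F_i = (∂F_i/∂u) du + (∂F_i/∂v) dv.
  For the x component: f_1(F) = 2; d F_1 = (v) du + (u + 6*v) dv
  For the y component: f_2(F) = -u^2 + 2*u*v + 3*v^2 + 1; d F_2 = (-2*u + v) du + (u) dv
Combining and collecting du, dv coefficients:
  coeff of du: 2*u^3 - 5*u^2*v - 4*u*v^2 - 2*u + 3*v^3 + 3*v
  coeff of dv: -u^3 + 2*u^2*v + 3*u*v^2 + 3*u + 12*v
F^* omega = (2*u^3 - 5*u^2*v - 4*u*v^2 - 2*u + 3*v^3 + 3*v) du + (-u^3 + 2*u^2*v + 3*u*v^2 + 3*u + 12*v) dv.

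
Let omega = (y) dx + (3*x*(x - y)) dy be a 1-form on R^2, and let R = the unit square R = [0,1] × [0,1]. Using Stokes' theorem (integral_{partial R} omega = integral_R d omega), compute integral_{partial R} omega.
integral_(partial R) omega = 1/2

Stokes: integral_partial_R omega = integral_R d omega with d omega = (∂Q/∂x - ∂P/∂y) dx ∧ dy.
  ∂Q/∂x = 6*x - 3*y
  ∂P/∂y = 1
  integrand = ∂Q/∂x - ∂P/∂y = 6*x - 3*y - 1.
Integrating over R: integral_0^1 integral_0^1 (6*x - 3*y - 1) dx dy = 1/2.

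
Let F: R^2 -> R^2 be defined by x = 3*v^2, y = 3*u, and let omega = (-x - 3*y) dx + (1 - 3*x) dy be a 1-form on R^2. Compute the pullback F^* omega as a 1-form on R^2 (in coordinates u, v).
F^* omega = (3 - 27*v^2) du + (18*v*(-3*u - v^2)) dv

Using F^*(f dg) = (f ∘ F) d(g ∘ F), substitute each coordinate x_i by F_i(u, v) in f_i, and replace dx_i by d F_i = (∂F_i/∂u) du + (∂F_i/∂v) dv.
  For the x component: f_1(F) = -9*u - 3*v^2; d F_1 = (0) du + (6*v) dv
  For the y component: f_2(F) = 1 - 9*v^2; d F_2 = (3) du + (0) dv
Combining and collecting du, dv coefficients:
  coeff of du: 3 - 27*v^2
  coeff of dv: 18*v*(-3*u - v^2)
F^* omega = (3 - 27*v^2) du + (18*v*(-3*u - v^2)) dv.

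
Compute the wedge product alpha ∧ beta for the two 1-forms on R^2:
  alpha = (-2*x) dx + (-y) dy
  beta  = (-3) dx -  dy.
alpha ∧ beta = (2*x - 3*y) dx ∧ dy

Distribute the wedge, using dx_i ∧ dx_j = -dx_j ∧ dx_i and dx_i ∧ dx_i = 0. For each pair (i, j) with i < j, the coefficient of dx_i ∧ dx_j in alpha ∧ beta is (alpha_i * beta_j - alpha_j * beta_i). Collecting: alpha ∧ beta = (2*x - 3*y) dx ∧ dy.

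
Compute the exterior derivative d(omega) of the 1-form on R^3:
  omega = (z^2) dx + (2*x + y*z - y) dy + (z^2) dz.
d(omega) = (2) dx ∧ dy + (-2*z) dx ∧ dz + (-y) dy ∧ dz

For a 1-form omega = sum_i f_i dx_i, the exterior derivative is
  d(omega) = sum_{i < j} (∂f_j/∂x_i - ∂f_i/∂x_j) dx_i ∧ dx_j.
  coefficient of dx ∧ dy: ∂f_2/∂x - ∂f_1/∂y = ∂(2*x + y*z - y)/∂x - ∂(z^2)/∂y = 2
  coefficient of dx ∧ dz: ∂f_3/∂x - ∂f_1/∂z = ∂(z^2)/∂x - ∂(z^2)/∂z = -2*z
  coefficient of dy ∧ dz: ∂f_3/∂y - ∂f_2/∂z = ∂(z^2)/∂y - ∂(2*x + y*z - y)/∂z = -y
Assembling: d(omega) = (2) dx ∧ dy + (-2*z) dx ∧ dz + (-y) dy ∧ dz.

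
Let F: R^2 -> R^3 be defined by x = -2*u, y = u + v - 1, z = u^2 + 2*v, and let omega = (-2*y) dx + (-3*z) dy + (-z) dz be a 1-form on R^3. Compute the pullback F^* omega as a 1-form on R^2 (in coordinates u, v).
F^* omega = (-2*u^3 - 3*u^2 - 4*u*v + 4*u - 2*v - 4) du + (-5*u^2 - 10*v) dv

Using F^*(f dg) = (f ∘ F) d(g ∘ F), substitute each coordinate x_i by F_i(u, v) in f_i, and replace dx_i by d F_i = (∂F_i/∂u) du + (∂F_i/∂v) dv.
  For the x component: f_1(F) = -2*u - 2*v + 2; d F_1 = (-2) du + (0) dv
  For the y component: f_2(F) = -3*u^2 - 6*v; d F_2 = (1) du + (1) dv
  For the z component: f_3(F) = -u^2 - 2*v; d F_3 = (2*u) du + (2) dv
Combining and collecting du, dv coefficients:
  coeff of du: -2*u^3 - 3*u^2 - 4*u*v + 4*u - 2*v - 4
  coeff of dv: -5*u^2 - 10*v
F^* omega = (-2*u^3 - 3*u^2 - 4*u*v + 4*u - 2*v - 4) du + (-5*u^2 - 10*v) dv.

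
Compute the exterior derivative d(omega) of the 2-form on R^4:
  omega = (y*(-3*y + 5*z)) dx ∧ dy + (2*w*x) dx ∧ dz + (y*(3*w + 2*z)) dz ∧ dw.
d(omega) = (5*y) dx ∧ dy ∧ dz + (2*x) dx ∧ dz ∧ dw + (3*w + 2*z) dy ∧ dz ∧ dw

For a 2-form omega = sum_{i<j} g_{ij} dx_i ∧ dx_j, the exterior derivative is
  d(omega) = sum_{i<j} d(g_{ij}) ∧ dx_i ∧ dx_j = sum_{i<j, k} (∂g_{ij}/∂x_k) dx_k ∧ dx_i ∧ dx_j.
Expand each term, using dx_k ∧ dx_i ∧ dx_j = sgn(permutation) dx_{(a)} ∧ dx_{(b)} ∧ dx_{(c)} with (a < b < c) sorted:
  d(y*(-3*y + 5*z)) includes (∂/∂z)(y*(-3*y + 5*z)) dz = (5*y) dz, which multiplied by dx ∧ dy gives (5*y) dx ∧ dy ∧ dz
  d(2*w*x) includes (∂/∂w)(2*w*x) dw = (2*x) dw, which multiplied by dx ∧ dz gives (2*x) dx ∧ dz ∧ dw
  d(y*(3*w + 2*z)) includes (∂/∂y)(y*(3*w + 2*z)) dy = (3*w + 2*z) dy, which multiplied by dz ∧ dw gives (3*w + 2*z) dy ∧ dz ∧ dw
Collecting like 3-forms: d(omega) = (5*y) dx ∧ dy ∧ dz + (2*x) dx ∧ dz ∧ dw + (3*w + 2*z) dy ∧ dz ∧ dw.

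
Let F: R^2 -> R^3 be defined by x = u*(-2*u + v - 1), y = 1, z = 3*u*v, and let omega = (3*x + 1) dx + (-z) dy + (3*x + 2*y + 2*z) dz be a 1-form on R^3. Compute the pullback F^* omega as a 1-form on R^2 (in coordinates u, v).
F^* omega = (24*u^3 - 36*u^2*v + 18*u^2 + 30*u*v^2 - 15*u*v - u + 7*v - 1) du + (u*(-24*u^2 + 30*u*v - 12*u + 7)) dv

Using F^*(f dg) = (f ∘ F) d(g ∘ F), substitute each coordinate x_i by F_i(u, v) in f_i, and replace dx_i by d F_i = (∂F_i/∂u) du + (∂F_i/∂v) dv.
  For the x component: f_1(F) = -6*u^2 + 3*u*v - 3*u + 1; d F_1 = (-4*u + v - 1) du + (u) dv
  For the y component: f_2(F) = -3*u*v; d F_2 = (0) du + (0) dv
  For the z component: f_3(F) = -6*u^2 + 9*u*v - 3*u + 2; d F_3 = (3*v) du + (3*u) dv
Combining and collecting du, dv coefficients:
  coeff of du: 24*u^3 - 36*u^2*v + 18*u^2 + 30*u*v^2 - 15*u*v - u + 7*v - 1
  coeff of dv: u*(-24*u^2 + 30*u*v - 12*u + 7)
F^* omega = (24*u^3 - 36*u^2*v + 18*u^2 + 30*u*v^2 - 15*u*v - u + 7*v - 1) du + (u*(-24*u^2 + 30*u*v - 12*u + 7)) dv.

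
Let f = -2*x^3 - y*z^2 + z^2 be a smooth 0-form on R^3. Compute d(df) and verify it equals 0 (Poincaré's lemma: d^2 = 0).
d(df) = 0

Step 1: df = sum_i (∂f/∂x_i) dx_i = (-6*x^2) dx + (-z^2) dy + (2*z*(1 - y)) dz.
Step 2: Apply d again. Using the 1-form formula, the coefficient of dx ∧ dy in d(df) is ∂^2 f/∂x ∂y - ∂^2 f/∂y ∂x = (0) - (0) = 0 (equality of mixed partials for smooth f).
Similarly for dx ∧ dz and dy ∧ dz — all coefficients vanish. So d(df) = 0.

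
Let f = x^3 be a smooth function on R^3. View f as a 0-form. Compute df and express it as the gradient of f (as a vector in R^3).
df = (3*x^2) dx + (0) dy + (0) dz; grad f = (3*x^2, 0, 0)

For a 0-form f, d f = (∂f/∂x) dx + (∂f/∂y) dy + (∂f/∂z) dz. The components of the vector representation are exactly the entries of grad f in Cartesian coordinates:
  ∂f/∂x = 3*x^2
  ∂f/∂y = 0
  ∂f/∂z = 0.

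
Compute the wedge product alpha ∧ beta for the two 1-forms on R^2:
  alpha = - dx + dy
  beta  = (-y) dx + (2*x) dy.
alpha ∧ beta = (-2*x + y) dx ∧ dy

Distribute the wedge, using dx_i ∧ dx_j = -dx_j ∧ dx_i and dx_i ∧ dx_i = 0. For each pair (i, j) with i < j, the coefficient of dx_i ∧ dx_j in alpha ∧ beta is (alpha_i * beta_j - alpha_j * beta_i). Collecting: alpha ∧ beta = (-2*x + y) dx ∧ dy.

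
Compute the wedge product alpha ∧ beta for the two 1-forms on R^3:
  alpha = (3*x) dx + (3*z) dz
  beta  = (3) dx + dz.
alpha ∧ beta = (3*x - 9*z) dx ∧ dz

Distribute the wedge, using dx_i ∧ dx_j = -dx_j ∧ dx_i and dx_i ∧ dx_i = 0. For each pair (i, j) with i < j, the coefficient of dx_i ∧ dx_j in alpha ∧ beta is (alpha_i * beta_j - alpha_j * beta_i). Collecting: alpha ∧ beta = (3*x - 9*z) dx ∧ dz.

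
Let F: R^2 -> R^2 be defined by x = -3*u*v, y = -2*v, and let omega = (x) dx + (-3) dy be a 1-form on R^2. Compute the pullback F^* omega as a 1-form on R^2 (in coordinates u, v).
F^* omega = (9*u*v^2) du + (9*u^2*v + 6) dv

Using F^*(f dg) = (f ∘ F) d(g ∘ F), substitute each coordinate x_i by F_i(u, v) in f_i, and replace dx_i by d F_i = (∂F_i/∂u) du + (∂F_i/∂v) dv.
  For the x component: f_1(F) = -3*u*v; d F_1 = (-3*v) du + (-3*u) dv
  For the y component: f_2(F) = -3; d F_2 = (0) du + (-2) dv
Combining and collecting du, dv coefficients:
  coeff of du: 9*u*v^2
  coeff of dv: 9*u^2*v + 6
F^* omega = (9*u*v^2) du + (9*u^2*v + 6) dv.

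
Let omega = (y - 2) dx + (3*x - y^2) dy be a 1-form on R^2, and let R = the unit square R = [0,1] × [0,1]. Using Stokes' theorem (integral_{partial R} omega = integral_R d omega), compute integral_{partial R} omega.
integral_(partial R) omega = 2

Stokes: integral_partial_R omega = integral_R d omega with d omega = (∂Q/∂x - ∂P/∂y) dx ∧ dy.
  ∂Q/∂x = 3
  ∂P/∂y = 1
  integrand = ∂Q/∂x - ∂P/∂y = 2.
Integrating over R: integral_0^1 integral_0^1 (2) dx dy = 2.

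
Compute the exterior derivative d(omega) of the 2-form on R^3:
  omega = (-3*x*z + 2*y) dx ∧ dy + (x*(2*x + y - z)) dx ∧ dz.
d(omega) = (-4*x) dx ∧ dy ∧ dz

For a 2-form omega = sum_{i<j} g_{ij} dx_i ∧ dx_j, the exterior derivative is
  d(omega) = sum_{i<j} d(g_{ij}) ∧ dx_i ∧ dx_j = sum_{i<j, k} (∂g_{ij}/∂x_k) dx_k ∧ dx_i ∧ dx_j.
Expand each term, using dx_k ∧ dx_i ∧ dx_j = sgn(permutation) dx_{(a)} ∧ dx_{(b)} ∧ dx_{(c)} with (a < b < c) sorted:
  d(-3*x*z + 2*y) includes (∂/∂z)(-3*x*z + 2*y) dz = (-3*x) dz, which multiplied by dx ∧ dy gives (-3*x) dx ∧ dy ∧ dz
  d(x*(2*x + y - z)) includes (∂/∂y)(x*(2*x + y - z)) dy = (x) dy, which multiplied by dx ∧ dz gives (-x) dx ∧ dy ∧ dz
Collecting like 3-forms: d(omega) = (-4*x) dx ∧ dy ∧ dz.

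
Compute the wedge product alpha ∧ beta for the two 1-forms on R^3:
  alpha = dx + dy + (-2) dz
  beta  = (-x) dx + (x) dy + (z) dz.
alpha ∧ beta = (2*x) dx ∧ dy + (-2*x + z) dx ∧ dz + (2*x + z) dy ∧ dz

Distribute the wedge, using dx_i ∧ dx_j = -dx_j ∧ dx_i and dx_i ∧ dx_i = 0. For each pair (i, j) with i < j, the coefficient of dx_i ∧ dx_j in alpha ∧ beta is (alpha_i * beta_j - alpha_j * beta_i). Collecting: alpha ∧ beta = (2*x) dx ∧ dy + (-2*x + z) dx ∧ dz + (2*x + z) dy ∧ dz.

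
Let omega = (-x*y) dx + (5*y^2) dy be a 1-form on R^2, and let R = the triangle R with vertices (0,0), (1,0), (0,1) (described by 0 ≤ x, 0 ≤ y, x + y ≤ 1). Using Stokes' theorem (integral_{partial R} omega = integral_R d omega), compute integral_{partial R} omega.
integral_(partial R) omega = 1/6

Stokes: integral_partial_R omega = integral_R d omega with d omega = (∂Q/∂x - ∂P/∂y) dx ∧ dy.
  ∂Q/∂x = 0
  ∂P/∂y = -x
  integrand = ∂Q/∂x - ∂P/∂y = x.
Integrating over R: integral_0^1 integral_0^{1-x} (x) dy dx = 1/6.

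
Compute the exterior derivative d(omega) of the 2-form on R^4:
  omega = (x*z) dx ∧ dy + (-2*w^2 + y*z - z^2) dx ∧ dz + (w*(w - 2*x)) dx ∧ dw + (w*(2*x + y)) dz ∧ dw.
d(omega) = (x - z) dx ∧ dy ∧ dz + (-2*w) dx ∧ dz ∧ dw + (w) dy ∧ dz ∧ dw

For a 2-form omega = sum_{i<j} g_{ij} dx_i ∧ dx_j, the exterior derivative is
  d(omega) = sum_{i<j} d(g_{ij}) ∧ dx_i ∧ dx_j = sum_{i<j, k} (∂g_{ij}/∂x_k) dx_k ∧ dx_i ∧ dx_j.
Expand each term, using dx_k ∧ dx_i ∧ dx_j = sgn(permutation) dx_{(a)} ∧ dx_{(b)} ∧ dx_{(c)} with (a < b < c) sorted:
  d(x*z) includes (∂/∂z)(x*z) dz = (x) dz, which multiplied by dx ∧ dy gives (x) dx ∧ dy ∧ dz
  d(-2*w^2 + y*z - z^2) includes (∂/∂y)(-2*w^2 + y*z - z^2) dy = (z) dy, which multiplied by dx ∧ dz gives (-z) dx ∧ dy ∧ dz
  d(-2*w^2 + y*z - z^2) includes (∂/∂w)(-2*w^2 + y*z - z^2) dw = (-4*w) dw, which multiplied by dx ∧ dz gives (-4*w) dx ∧ dz ∧ dw
  d(w*(2*x + y)) includes (∂/∂x)(w*(2*x + y)) dx = (2*w) dx, which multiplied by dz ∧ dw gives (2*w) dx ∧ dz ∧ dw
  d(w*(2*x + y)) includes (∂/∂y)(w*(2*x + y)) dy = (w) dy, which multiplied by dz ∧ dw gives (w) dy ∧ dz ∧ dw
Collecting like 3-forms: d(omega) = (x - z) dx ∧ dy ∧ dz + (-2*w) dx ∧ dz ∧ dw + (w) dy ∧ dz ∧ dw.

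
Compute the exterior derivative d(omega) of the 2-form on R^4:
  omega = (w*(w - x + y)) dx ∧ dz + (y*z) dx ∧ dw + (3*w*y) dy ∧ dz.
d(omega) = (-w) dx ∧ dy ∧ dz + (2*w - x) dx ∧ dz ∧ dw + (-z) dx ∧ dy ∧ dw + (3*y) dy ∧ dz ∧ dw

For a 2-form omega = sum_{i<j} g_{ij} dx_i ∧ dx_j, the exterior derivative is
  d(omega) = sum_{i<j} d(g_{ij}) ∧ dx_i ∧ dx_j = sum_{i<j, k} (∂g_{ij}/∂x_k) dx_k ∧ dx_i ∧ dx_j.
Expand each term, using dx_k ∧ dx_i ∧ dx_j = sgn(permutation) dx_{(a)} ∧ dx_{(b)} ∧ dx_{(c)} with (a < b < c) sorted:
  d(w*(w - x + y)) includes (∂/∂y)(w*(w - x + y)) dy = (w) dy, which multiplied by dx ∧ dz gives (-w) dx ∧ dy ∧ dz
  d(w*(w - x + y)) includes (∂/∂w)(w*(w - x + y)) dw = (2*w - x + y) dw, which multiplied by dx ∧ dz gives (2*w - x + y) dx ∧ dz ∧ dw
  d(y*z) includes (∂/∂y)(y*z) dy = (z) dy, which multiplied by dx ∧ dw gives (-z) dx ∧ dy ∧ dw
  d(y*z) includes (∂/∂z)(y*z) dz = (y) dz, which multiplied by dx ∧ dw gives (-y) dx ∧ dz ∧ dw
  d(3*w*y) includes (∂/∂w)(3*w*y) dw = (3*y) dw, which multiplied by dy ∧ dz gives (3*y) dy ∧ dz ∧ dw
Collecting like 3-forms: d(omega) = (-w) dx ∧ dy ∧ dz + (2*w - x) dx ∧ dz ∧ dw + (-z) dx ∧ dy ∧ dw + (3*y) dy ∧ dz ∧ dw.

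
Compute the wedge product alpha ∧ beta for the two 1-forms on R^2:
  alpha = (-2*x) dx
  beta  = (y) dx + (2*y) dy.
alpha ∧ beta = (-4*x*y) dx ∧ dy

Distribute the wedge, using dx_i ∧ dx_j = -dx_j ∧ dx_i and dx_i ∧ dx_i = 0. For each pair (i, j) with i < j, the coefficient of dx_i ∧ dx_j in alpha ∧ beta is (alpha_i * beta_j - alpha_j * beta_i). Collecting: alpha ∧ beta = (-4*x*y) dx ∧ dy.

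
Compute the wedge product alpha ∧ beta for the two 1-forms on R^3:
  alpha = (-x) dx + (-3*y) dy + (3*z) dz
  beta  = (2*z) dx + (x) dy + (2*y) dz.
alpha ∧ beta = (-x^2 + 6*y*z) dx ∧ dy + (-2*x*y - 6*z^2) dx ∧ dz + (-3*x*z - 6*y^2) dy ∧ dz

Distribute the wedge, using dx_i ∧ dx_j = -dx_j ∧ dx_i and dx_i ∧ dx_i = 0. For each pair (i, j) with i < j, the coefficient of dx_i ∧ dx_j in alpha ∧ beta is (alpha_i * beta_j - alpha_j * beta_i). Collecting: alpha ∧ beta = (-x^2 + 6*y*z) dx ∧ dy + (-2*x*y - 6*z^2) dx ∧ dz + (-3*x*z - 6*y^2) dy ∧ dz.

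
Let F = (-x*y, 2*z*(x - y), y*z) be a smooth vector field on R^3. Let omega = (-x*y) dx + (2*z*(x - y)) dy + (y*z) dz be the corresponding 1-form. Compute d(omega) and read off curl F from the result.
d(omega) = (-2*x + 2*y + z) dy ∧ dz + (0) dz ∧ dx + (x + 2*z) dx ∧ dy; curl F = (-2*x + 2*y + z, 0, x + 2*z)

d omega = sum_{i<j} (∂f_j/∂x_i - ∂f_i/∂x_j) dx_i ∧ dx_j. Under the identification (dy ∧ dz, dz ∧ dx, dx ∧ dy) ↔ (e_x, e_y, e_z), the coefficients are exactly the components of curl F. Compute:
  ∂R/∂y - ∂Q/∂z = (z) - (2*x - 2*y) = -2*x + 2*y + z
  ∂P/∂z - ∂R/∂x = (0) - (0) = 0
  ∂Q/∂x - ∂P/∂y = (2*z) - (-x) = x + 2*z.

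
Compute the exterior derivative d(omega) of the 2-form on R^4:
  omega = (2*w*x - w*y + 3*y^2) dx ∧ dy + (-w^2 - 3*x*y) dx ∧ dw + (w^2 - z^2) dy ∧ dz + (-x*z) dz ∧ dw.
d(omega) = (5*x - y) dx ∧ dy ∧ dw + (2*w) dy ∧ dz ∧ dw + (-z) dx ∧ dz ∧ dw

For a 2-form omega = sum_{i<j} g_{ij} dx_i ∧ dx_j, the exterior derivative is
  d(omega) = sum_{i<j} d(g_{ij}) ∧ dx_i ∧ dx_j = sum_{i<j, k} (∂g_{ij}/∂x_k) dx_k ∧ dx_i ∧ dx_j.
Expand each term, using dx_k ∧ dx_i ∧ dx_j = sgn(permutation) dx_{(a)} ∧ dx_{(b)} ∧ dx_{(c)} with (a < b < c) sorted:
  d(2*w*x - w*y + 3*y^2) includes (∂/∂w)(2*w*x - w*y + 3*y^2) dw = (2*x - y) dw, which multiplied by dx ∧ dy gives (2*x - y) dx ∧ dy ∧ dw
  d(-w^2 - 3*x*y) includes (∂/∂y)(-w^2 - 3*x*y) dy = (-3*x) dy, which multiplied by dx ∧ dw gives (3*x) dx ∧ dy ∧ dw
  d(w^2 - z^2) includes (∂/∂w)(w^2 - z^2) dw = (2*w) dw, which multiplied by dy ∧ dz gives (2*w) dy ∧ dz ∧ dw
  d(-x*z) includes (∂/∂x)(-x*z) dx = (-z) dx, which multiplied by dz ∧ dw gives (-z) dx ∧ dz ∧ dw
Collecting like 3-forms: d(omega) = (5*x - y) dx ∧ dy ∧ dw + (2*w) dy ∧ dz ∧ dw + (-z) dx ∧ dz ∧ dw.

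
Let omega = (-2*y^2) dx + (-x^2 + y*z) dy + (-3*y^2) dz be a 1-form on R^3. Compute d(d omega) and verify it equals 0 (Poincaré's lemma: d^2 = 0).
d(d omega) = 0

Step 1: d omega = sum_{i<j} (∂f_j/∂x_i - ∂f_i/∂x_j) dx_i ∧ dx_j:
  coeff of dx ∧ dy: -2*x + 4*y
  coeff of dx ∧ dz: 0
  coeff of dy ∧ dz: -7*y
Step 2: Apply d again to each 2-form coefficient. The only possible 3-form in R^3 is dx ∧ dy ∧ dz, with coefficient
  ∂(coeff of dy∧dz)/∂x - ∂(coeff of dx∧dz)/∂y + ∂(coeff of dx∧dy)/∂z
  = ∂/∂x (-7*y) - ∂/∂y (0) + ∂/∂z (-2*x + 4*y).
Each of these terms simplifies to sums of mixed partials that cancel in pairs. The result is 0 (by equality of mixed partials for smooth functions — Schwarz / Clairaut).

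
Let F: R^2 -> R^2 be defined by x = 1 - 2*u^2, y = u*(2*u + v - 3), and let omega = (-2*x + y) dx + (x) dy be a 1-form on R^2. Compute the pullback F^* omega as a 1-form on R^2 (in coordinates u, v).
F^* omega = (-32*u^3 - 6*u^2*v + 18*u^2 + 12*u + v - 3) du + (-2*u^3 + u) dv

Using F^*(f dg) = (f ∘ F) d(g ∘ F), substitute each coordinate x_i by F_i(u, v) in f_i, and replace dx_i by d F_i = (∂F_i/∂u) du + (∂F_i/∂v) dv.
  For the x component: f_1(F) = 6*u^2 + u*v - 3*u - 2; d F_1 = (-4*u) du + (0) dv
  For the y component: f_2(F) = 1 - 2*u^2; d F_2 = (4*u + v - 3) du + (u) dv
Combining and collecting du, dv coefficients:
  coeff of du: -32*u^3 - 6*u^2*v + 18*u^2 + 12*u + v - 3
  coeff of dv: -2*u^3 + u
F^* omega = (-32*u^3 - 6*u^2*v + 18*u^2 + 12*u + v - 3) du + (-2*u^3 + u) dv.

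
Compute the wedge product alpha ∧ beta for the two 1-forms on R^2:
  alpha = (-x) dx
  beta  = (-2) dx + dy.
alpha ∧ beta = (-x) dx ∧ dy

Distribute the wedge, using dx_i ∧ dx_j = -dx_j ∧ dx_i and dx_i ∧ dx_i = 0. For each pair (i, j) with i < j, the coefficient of dx_i ∧ dx_j in alpha ∧ beta is (alpha_i * beta_j - alpha_j * beta_i). Collecting: alpha ∧ beta = (-x) dx ∧ dy.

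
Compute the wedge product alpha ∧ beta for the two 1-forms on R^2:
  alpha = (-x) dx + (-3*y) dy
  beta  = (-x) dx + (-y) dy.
alpha ∧ beta = (-2*x*y) dx ∧ dy

Distribute the wedge, using dx_i ∧ dx_j = -dx_j ∧ dx_i and dx_i ∧ dx_i = 0. For each pair (i, j) with i < j, the coefficient of dx_i ∧ dx_j in alpha ∧ beta is (alpha_i * beta_j - alpha_j * beta_i). Collecting: alpha ∧ beta = (-2*x*y) dx ∧ dy.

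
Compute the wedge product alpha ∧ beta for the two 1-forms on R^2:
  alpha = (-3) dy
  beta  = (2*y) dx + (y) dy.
alpha ∧ beta = (6*y) dx ∧ dy

Distribute the wedge, using dx_i ∧ dx_j = -dx_j ∧ dx_i and dx_i ∧ dx_i = 0. For each pair (i, j) with i < j, the coefficient of dx_i ∧ dx_j in alpha ∧ beta is (alpha_i * beta_j - alpha_j * beta_i). Collecting: alpha ∧ beta = (6*y) dx ∧ dy.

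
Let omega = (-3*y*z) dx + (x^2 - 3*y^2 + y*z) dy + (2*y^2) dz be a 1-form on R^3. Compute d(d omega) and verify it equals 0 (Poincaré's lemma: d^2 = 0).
d(d omega) = 0

Step 1: d omega = sum_{i<j} (∂f_j/∂x_i - ∂f_i/∂x_j) dx_i ∧ dx_j:
  coeff of dx ∧ dy: 2*x + 3*z
  coeff of dx ∧ dz: 3*y
  coeff of dy ∧ dz: 3*y
Step 2: Apply d again to each 2-form coefficient. The only possible 3-form in R^3 is dx ∧ dy ∧ dz, with coefficient
  ∂(coeff of dy∧dz)/∂x - ∂(coeff of dx∧dz)/∂y + ∂(coeff of dx∧dy)/∂z
  = ∂/∂x (3*y) - ∂/∂y (3*y) + ∂/∂z (2*x + 3*z).
Each of these terms simplifies to sums of mixed partials that cancel in pairs. The result is 0 (by equality of mixed partials for smooth functions — Schwarz / Clairaut).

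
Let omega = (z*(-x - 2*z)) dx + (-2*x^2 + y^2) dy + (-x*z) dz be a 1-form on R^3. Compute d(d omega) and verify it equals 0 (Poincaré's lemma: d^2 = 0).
d(d omega) = 0

Step 1: d omega = sum_{i<j} (∂f_j/∂x_i - ∂f_i/∂x_j) dx_i ∧ dx_j:
  coeff of dx ∧ dy: -4*x
  coeff of dx ∧ dz: x + 3*z
  coeff of dy ∧ dz: 0
Step 2: Apply d again to each 2-form coefficient. The only possible 3-form in R^3 is dx ∧ dy ∧ dz, with coefficient
  ∂(coeff of dy∧dz)/∂x - ∂(coeff of dx∧dz)/∂y + ∂(coeff of dx∧dy)/∂z
  = ∂/∂x (0) - ∂/∂y (x + 3*z) + ∂/∂z (-4*x).
Each of these terms simplifies to sums of mixed partials that cancel in pairs. The result is 0 (by equality of mixed partials for smooth functions — Schwarz / Clairaut).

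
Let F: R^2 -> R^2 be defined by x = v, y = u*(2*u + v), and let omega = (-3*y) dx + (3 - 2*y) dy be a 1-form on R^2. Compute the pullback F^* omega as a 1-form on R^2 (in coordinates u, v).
F^* omega = (-16*u^3 - 12*u^2*v - 2*u*v^2 + 12*u + 3*v) du + (u*(-4*u^2 - 2*u*v - 6*u - 3*v + 3)) dv

Using F^*(f dg) = (f ∘ F) d(g ∘ F), substitute each coordinate x_i by F_i(u, v) in f_i, and replace dx_i by d F_i = (∂F_i/∂u) du + (∂F_i/∂v) dv.
  For the x component: f_1(F) = 3*u*(-2*u - v); d F_1 = (0) du + (1) dv
  For the y component: f_2(F) = -4*u^2 - 2*u*v + 3; d F_2 = (4*u + v) du + (u) dv
Combining and collecting du, dv coefficients:
  coeff of du: -16*u^3 - 12*u^2*v - 2*u*v^2 + 12*u + 3*v
  coeff of dv: u*(-4*u^2 - 2*u*v - 6*u - 3*v + 3)
F^* omega = (-16*u^3 - 12*u^2*v - 2*u*v^2 + 12*u + 3*v) du + (u*(-4*u^2 - 2*u*v - 6*u - 3*v + 3)) dv.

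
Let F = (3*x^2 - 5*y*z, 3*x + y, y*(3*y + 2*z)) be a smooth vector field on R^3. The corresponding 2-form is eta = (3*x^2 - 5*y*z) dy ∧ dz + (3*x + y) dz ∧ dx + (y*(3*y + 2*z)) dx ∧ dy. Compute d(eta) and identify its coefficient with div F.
d(eta) = (6*x + 2*y + 1) dx ∧ dy ∧ dz; div F = 6*x + 2*y + 1

For a 2-form in R^3 of the form above, applying d gives a 3-form with coefficient ∂P/∂x + ∂Q/∂y + ∂R/∂z:
  ∂P/∂x = 6*x
  ∂Q/∂y = 1
  ∂R/∂z = 2*y
Sum = 6*x + 2*y + 1, which is exactly div F.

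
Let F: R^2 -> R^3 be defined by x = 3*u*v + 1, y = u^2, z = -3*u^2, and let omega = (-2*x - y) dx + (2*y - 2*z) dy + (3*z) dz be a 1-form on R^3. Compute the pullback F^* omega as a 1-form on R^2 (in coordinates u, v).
F^* omega = (70*u^3 - 3*u^2*v - 18*u*v^2 - 6*v) du + (3*u*(-u^2 - 6*u*v - 2)) dv

Using F^*(f dg) = (f ∘ F) d(g ∘ F), substitute each coordinate x_i by F_i(u, v) in f_i, and replace dx_i by d F_i = (∂F_i/∂u) du + (∂F_i/∂v) dv.
  For the x component: f_1(F) = -u^2 - 6*u*v - 2; d F_1 = (3*v) du + (3*u) dv
  For the y component: f_2(F) = 8*u^2; d F_2 = (2*u) du + (0) dv
  For the z component: f_3(F) = -9*u^2; d F_3 = (-6*u) du + (0) dv
Combining and collecting du, dv coefficients:
  coeff of du: 70*u^3 - 3*u^2*v - 18*u*v^2 - 6*v
  coeff of dv: 3*u*(-u^2 - 6*u*v - 2)
F^* omega = (70*u^3 - 3*u^2*v - 18*u*v^2 - 6*v) du + (3*u*(-u^2 - 6*u*v - 2)) dv.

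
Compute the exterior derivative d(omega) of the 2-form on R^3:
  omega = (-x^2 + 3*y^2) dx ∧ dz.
d(omega) = (-6*y) dx ∧ dy ∧ dz

For a 2-form omega = sum_{i<j} g_{ij} dx_i ∧ dx_j, the exterior derivative is
  d(omega) = sum_{i<j} d(g_{ij}) ∧ dx_i ∧ dx_j = sum_{i<j, k} (∂g_{ij}/∂x_k) dx_k ∧ dx_i ∧ dx_j.
Expand each term, using dx_k ∧ dx_i ∧ dx_j = sgn(permutation) dx_{(a)} ∧ dx_{(b)} ∧ dx_{(c)} with (a < b < c) sorted:
  d(-x^2 + 3*y^2) includes (∂/∂y)(-x^2 + 3*y^2) dy = (6*y) dy, which multiplied by dx ∧ dz gives (-6*y) dx ∧ dy ∧ dz
Collecting like 3-forms: d(omega) = (-6*y) dx ∧ dy ∧ dz.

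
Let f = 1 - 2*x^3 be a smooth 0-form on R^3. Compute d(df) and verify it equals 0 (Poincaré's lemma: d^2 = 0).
d(df) = 0

Step 1: df = sum_i (∂f/∂x_i) dx_i = (-6*x^2) dx + (0) dy + (0) dz.
Step 2: Apply d again. Using the 1-form formula, the coefficient of dx ∧ dy in d(df) is ∂^2 f/∂x ∂y - ∂^2 f/∂y ∂x = (0) - (0) = 0 (equality of mixed partials for smooth f).
Similarly for dx ∧ dz and dy ∧ dz — all coefficients vanish. So d(df) = 0.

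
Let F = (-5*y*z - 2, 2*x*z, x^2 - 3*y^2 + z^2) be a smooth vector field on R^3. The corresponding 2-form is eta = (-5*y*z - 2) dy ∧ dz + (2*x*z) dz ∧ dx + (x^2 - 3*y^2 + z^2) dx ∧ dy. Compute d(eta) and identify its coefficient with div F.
d(eta) = (2*z) dx ∧ dy ∧ dz; div F = 2*z

For a 2-form in R^3 of the form above, applying d gives a 3-form with coefficient ∂P/∂x + ∂Q/∂y + ∂R/∂z:
  ∂P/∂x = 0
  ∂Q/∂y = 0
  ∂R/∂z = 2*z
Sum = 2*z, which is exactly div F.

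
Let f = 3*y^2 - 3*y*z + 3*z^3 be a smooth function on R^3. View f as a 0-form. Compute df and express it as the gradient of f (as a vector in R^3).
df = (0) dx + (6*y - 3*z) dy + (-3*y + 9*z^2) dz; grad f = (0, 6*y - 3*z, -3*y + 9*z^2)

For a 0-form f, d f = (∂f/∂x) dx + (∂f/∂y) dy + (∂f/∂z) dz. The components of the vector representation are exactly the entries of grad f in Cartesian coordinates:
  ∂f/∂x = 0
  ∂f/∂y = 6*y - 3*z
  ∂f/∂z = -3*y + 9*z^2.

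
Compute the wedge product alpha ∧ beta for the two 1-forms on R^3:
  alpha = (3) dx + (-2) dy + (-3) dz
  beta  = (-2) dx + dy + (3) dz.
alpha ∧ beta = (-1) dx ∧ dy + (3) dx ∧ dz + (-3) dy ∧ dz

Distribute the wedge, using dx_i ∧ dx_j = -dx_j ∧ dx_i and dx_i ∧ dx_i = 0. For each pair (i, j) with i < j, the coefficient of dx_i ∧ dx_j in alpha ∧ beta is (alpha_i * beta_j - alpha_j * beta_i). Collecting: alpha ∧ beta = (-1) dx ∧ dy + (3) dx ∧ dz + (-3) dy ∧ dz.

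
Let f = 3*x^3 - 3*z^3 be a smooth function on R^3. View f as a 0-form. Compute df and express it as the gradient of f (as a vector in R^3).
df = (9*x^2) dx + (0) dy + (-9*z^2) dz; grad f = (9*x^2, 0, -9*z^2)

For a 0-form f, d f = (∂f/∂x) dx + (∂f/∂y) dy + (∂f/∂z) dz. The components of the vector representation are exactly the entries of grad f in Cartesian coordinates:
  ∂f/∂x = 9*x^2
  ∂f/∂y = 0
  ∂f/∂z = -9*z^2.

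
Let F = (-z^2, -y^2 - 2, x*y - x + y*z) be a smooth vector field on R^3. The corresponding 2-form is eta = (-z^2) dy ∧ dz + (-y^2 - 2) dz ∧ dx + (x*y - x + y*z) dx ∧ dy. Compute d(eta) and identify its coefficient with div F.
d(eta) = (-y) dx ∧ dy ∧ dz; div F = -y

For a 2-form in R^3 of the form above, applying d gives a 3-form with coefficient ∂P/∂x + ∂Q/∂y + ∂R/∂z:
  ∂P/∂x = 0
  ∂Q/∂y = -2*y
  ∂R/∂z = y
Sum = -y, which is exactly div F.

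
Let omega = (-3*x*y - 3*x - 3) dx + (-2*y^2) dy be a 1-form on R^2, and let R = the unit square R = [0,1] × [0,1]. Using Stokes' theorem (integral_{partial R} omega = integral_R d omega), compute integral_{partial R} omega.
integral_(partial R) omega = 3/2

Stokes: integral_partial_R omega = integral_R d omega with d omega = (∂Q/∂x - ∂P/∂y) dx ∧ dy.
  ∂Q/∂x = 0
  ∂P/∂y = -3*x
  integrand = ∂Q/∂x - ∂P/∂y = 3*x.
Integrating over R: integral_0^1 integral_0^1 (3*x) dx dy = 3/2.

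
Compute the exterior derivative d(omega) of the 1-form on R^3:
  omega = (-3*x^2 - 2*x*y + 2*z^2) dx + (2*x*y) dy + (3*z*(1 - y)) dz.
d(omega) = (2*x + 2*y) dx ∧ dy + (-4*z) dx ∧ dz + (-3*z) dy ∧ dz

For a 1-form omega = sum_i f_i dx_i, the exterior derivative is
  d(omega) = sum_{i < j} (∂f_j/∂x_i - ∂f_i/∂x_j) dx_i ∧ dx_j.
  coefficient of dx ∧ dy: ∂f_2/∂x - ∂f_1/∂y = ∂(2*x*y)/∂x - ∂(-3*x^2 - 2*x*y + 2*z^2)/∂y = 2*x + 2*y
  coefficient of dx ∧ dz: ∂f_3/∂x - ∂f_1/∂z = ∂(3*z*(1 - y))/∂x - ∂(-3*x^2 - 2*x*y + 2*z^2)/∂z = -4*z
  coefficient of dy ∧ dz: ∂f_3/∂y - ∂f_2/∂z = ∂(3*z*(1 - y))/∂y - ∂(2*x*y)/∂z = -3*z
Assembling: d(omega) = (2*x + 2*y) dx ∧ dy + (-4*z) dx ∧ dz + (-3*z) dy ∧ dz.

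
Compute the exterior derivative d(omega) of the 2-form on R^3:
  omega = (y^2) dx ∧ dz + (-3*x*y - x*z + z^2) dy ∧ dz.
d(omega) = (-5*y - z) dx ∧ dy ∧ dz

For a 2-form omega = sum_{i<j} g_{ij} dx_i ∧ dx_j, the exterior derivative is
  d(omega) = sum_{i<j} d(g_{ij}) ∧ dx_i ∧ dx_j = sum_{i<j, k} (∂g_{ij}/∂x_k) dx_k ∧ dx_i ∧ dx_j.
Expand each term, using dx_k ∧ dx_i ∧ dx_j = sgn(permutation) dx_{(a)} ∧ dx_{(b)} ∧ dx_{(c)} with (a < b < c) sorted:
  d(y^2) includes (∂/∂y)(y^2) dy = (2*y) dy, which multiplied by dx ∧ dz gives (-2*y) dx ∧ dy ∧ dz
  d(-3*x*y - x*z + z^2) includes (∂/∂x)(-3*x*y - x*z + z^2) dx = (-3*y - z) dx, which multiplied by dy ∧ dz gives (-3*y - z) dx ∧ dy ∧ dz
Collecting like 3-forms: d(omega) = (-5*y - z) dx ∧ dy ∧ dz.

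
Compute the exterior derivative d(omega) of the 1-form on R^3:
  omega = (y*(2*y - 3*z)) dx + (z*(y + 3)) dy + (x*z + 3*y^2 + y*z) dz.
d(omega) = (-4*y + 3*z) dx ∧ dy + (3*y + z) dx ∧ dz + (5*y + z - 3) dy ∧ dz

For a 1-form omega = sum_i f_i dx_i, the exterior derivative is
  d(omega) = sum_{i < j} (∂f_j/∂x_i - ∂f_i/∂x_j) dx_i ∧ dx_j.
  coefficient of dx ∧ dy: ∂f_2/∂x - ∂f_1/∂y = ∂(z*(y + 3))/∂x - ∂(y*(2*y - 3*z))/∂y = -4*y + 3*z
  coefficient of dx ∧ dz: ∂f_3/∂x - ∂f_1/∂z = ∂(x*z + 3*y^2 + y*z)/∂x - ∂(y*(2*y - 3*z))/∂z = 3*y + z
  coefficient of dy ∧ dz: ∂f_3/∂y - ∂f_2/∂z = ∂(x*z + 3*y^2 + y*z)/∂y - ∂(z*(y + 3))/∂z = 5*y + z - 3
Assembling: d(omega) = (-4*y + 3*z) dx ∧ dy + (3*y + z) dx ∧ dz + (5*y + z - 3) dy ∧ dz.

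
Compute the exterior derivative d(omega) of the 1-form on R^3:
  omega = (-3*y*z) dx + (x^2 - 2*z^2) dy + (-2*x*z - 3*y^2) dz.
d(omega) = (2*x + 3*z) dx ∧ dy + (3*y - 2*z) dx ∧ dz + (-6*y + 4*z) dy ∧ dz

For a 1-form omega = sum_i f_i dx_i, the exterior derivative is
  d(omega) = sum_{i < j} (∂f_j/∂x_i - ∂f_i/∂x_j) dx_i ∧ dx_j.
  coefficient of dx ∧ dy: ∂f_2/∂x - ∂f_1/∂y = ∂(x^2 - 2*z^2)/∂x - ∂(-3*y*z)/∂y = 2*x + 3*z
  coefficient of dx ∧ dz: ∂f_3/∂x - ∂f_1/∂z = ∂(-2*x*z - 3*y^2)/∂x - ∂(-3*y*z)/∂z = 3*y - 2*z
  coefficient of dy ∧ dz: ∂f_3/∂y - ∂f_2/∂z = ∂(-2*x*z - 3*y^2)/∂y - ∂(x^2 - 2*z^2)/∂z = -6*y + 4*z
Assembling: d(omega) = (2*x + 3*z) dx ∧ dy + (3*y - 2*z) dx ∧ dz + (-6*y + 4*z) dy ∧ dz.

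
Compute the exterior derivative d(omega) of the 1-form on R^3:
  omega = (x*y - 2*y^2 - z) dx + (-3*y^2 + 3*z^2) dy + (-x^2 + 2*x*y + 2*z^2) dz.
d(omega) = (-x + 4*y) dx ∧ dy + (-2*x + 2*y + 1) dx ∧ dz + (2*x - 6*z) dy ∧ dz

For a 1-form omega = sum_i f_i dx_i, the exterior derivative is
  d(omega) = sum_{i < j} (∂f_j/∂x_i - ∂f_i/∂x_j) dx_i ∧ dx_j.
  coefficient of dx ∧ dy: ∂f_2/∂x - ∂f_1/∂y = ∂(-3*y^2 + 3*z^2)/∂x - ∂(x*y - 2*y^2 - z)/∂y = -x + 4*y
  coefficient of dx ∧ dz: ∂f_3/∂x - ∂f_1/∂z = ∂(-x^2 + 2*x*y + 2*z^2)/∂x - ∂(x*y - 2*y^2 - z)/∂z = -2*x + 2*y + 1
  coefficient of dy ∧ dz: ∂f_3/∂y - ∂f_2/∂z = ∂(-x^2 + 2*x*y + 2*z^2)/∂y - ∂(-3*y^2 + 3*z^2)/∂z = 2*x - 6*z
Assembling: d(omega) = (-x + 4*y) dx ∧ dy + (-2*x + 2*y + 1) dx ∧ dz + (2*x - 6*z) dy ∧ dz.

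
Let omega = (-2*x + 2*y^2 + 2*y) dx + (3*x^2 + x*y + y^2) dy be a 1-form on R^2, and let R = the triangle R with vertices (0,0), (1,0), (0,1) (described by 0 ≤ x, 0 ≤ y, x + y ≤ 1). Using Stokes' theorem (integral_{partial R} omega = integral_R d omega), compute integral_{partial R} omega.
integral_(partial R) omega = -1/2

Stokes: integral_partial_R omega = integral_R d omega with d omega = (∂Q/∂x - ∂P/∂y) dx ∧ dy.
  ∂Q/∂x = 6*x + y
  ∂P/∂y = 4*y + 2
  integrand = ∂Q/∂x - ∂P/∂y = 6*x - 3*y - 2.
Integrating over R: integral_0^1 integral_0^{1-x} (6*x - 3*y - 2) dy dx = -1/2.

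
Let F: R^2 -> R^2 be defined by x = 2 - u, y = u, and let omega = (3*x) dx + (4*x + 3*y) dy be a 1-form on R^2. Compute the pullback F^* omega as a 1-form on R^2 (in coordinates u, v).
F^* omega = (2*u + 2) du

Using F^*(f dg) = (f ∘ F) d(g ∘ F), substitute each coordinate x_i by F_i(u, v) in f_i, and replace dx_i by d F_i = (∂F_i/∂u) du + (∂F_i/∂v) dv.
  For the x component: f_1(F) = 6 - 3*u; d F_1 = (-1) du + (0) dv
  For the y component: f_2(F) = 8 - u; d F_2 = (1) du + (0) dv
Combining and collecting du, dv coefficients:
  coeff of du: 2*u + 2
  coeff of dv: 0
F^* omega = (2*u + 2) du.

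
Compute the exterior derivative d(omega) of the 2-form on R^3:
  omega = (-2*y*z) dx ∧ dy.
d(omega) = (-2*y) dx ∧ dy ∧ dz

For a 2-form omega = sum_{i<j} g_{ij} dx_i ∧ dx_j, the exterior derivative is
  d(omega) = sum_{i<j} d(g_{ij}) ∧ dx_i ∧ dx_j = sum_{i<j, k} (∂g_{ij}/∂x_k) dx_k ∧ dx_i ∧ dx_j.
Expand each term, using dx_k ∧ dx_i ∧ dx_j = sgn(permutation) dx_{(a)} ∧ dx_{(b)} ∧ dx_{(c)} with (a < b < c) sorted:
  d(-2*y*z) includes (∂/∂z)(-2*y*z) dz = (-2*y) dz, which multiplied by dx ∧ dy gives (-2*y) dx ∧ dy ∧ dz
Collecting like 3-forms: d(omega) = (-2*y) dx ∧ dy ∧ dz.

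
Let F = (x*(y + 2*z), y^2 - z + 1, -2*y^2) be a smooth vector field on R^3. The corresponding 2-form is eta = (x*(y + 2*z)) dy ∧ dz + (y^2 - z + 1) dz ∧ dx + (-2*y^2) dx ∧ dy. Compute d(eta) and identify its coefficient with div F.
d(eta) = (3*y + 2*z) dx ∧ dy ∧ dz; div F = 3*y + 2*z

For a 2-form in R^3 of the form above, applying d gives a 3-form with coefficient ∂P/∂x + ∂Q/∂y + ∂R/∂z:
  ∂P/∂x = y + 2*z
  ∂Q/∂y = 2*y
  ∂R/∂z = 0
Sum = 3*y + 2*z, which is exactly div F.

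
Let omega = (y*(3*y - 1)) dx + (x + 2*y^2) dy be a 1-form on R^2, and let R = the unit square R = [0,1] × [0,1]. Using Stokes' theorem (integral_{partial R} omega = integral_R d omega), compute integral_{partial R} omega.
integral_(partial R) omega = -1

Stokes: integral_partial_R omega = integral_R d omega with d omega = (∂Q/∂x - ∂P/∂y) dx ∧ dy.
  ∂Q/∂x = 1
  ∂P/∂y = 6*y - 1
  integrand = ∂Q/∂x - ∂P/∂y = 2 - 6*y.
Integrating over R: integral_0^1 integral_0^1 (2 - 6*y) dx dy = -1.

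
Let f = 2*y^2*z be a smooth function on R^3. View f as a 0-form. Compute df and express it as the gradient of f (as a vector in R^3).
df = (0) dx + (4*y*z) dy + (2*y^2) dz; grad f = (0, 4*y*z, 2*y^2)

For a 0-form f, d f = (∂f/∂x) dx + (∂f/∂y) dy + (∂f/∂z) dz. The components of the vector representation are exactly the entries of grad f in Cartesian coordinates:
  ∂f/∂x = 0
  ∂f/∂y = 4*y*z
  ∂f/∂z = 2*y^2.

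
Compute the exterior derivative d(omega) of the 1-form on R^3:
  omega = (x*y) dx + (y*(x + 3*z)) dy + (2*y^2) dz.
d(omega) = (-x + y) dx ∧ dy + (y) dy ∧ dz

For a 1-form omega = sum_i f_i dx_i, the exterior derivative is
  d(omega) = sum_{i < j} (∂f_j/∂x_i - ∂f_i/∂x_j) dx_i ∧ dx_j.
  coefficient of dx ∧ dy: ∂f_2/∂x - ∂f_1/∂y = ∂(y*(x + 3*z))/∂x - ∂(x*y)/∂y = -x + y
  coefficient of dy ∧ dz: ∂f_3/∂y - ∂f_2/∂z = ∂(2*y^2)/∂y - ∂(y*(x + 3*z))/∂z = y
Assembling: d(omega) = (-x + y) dx ∧ dy + (y) dy ∧ dz.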